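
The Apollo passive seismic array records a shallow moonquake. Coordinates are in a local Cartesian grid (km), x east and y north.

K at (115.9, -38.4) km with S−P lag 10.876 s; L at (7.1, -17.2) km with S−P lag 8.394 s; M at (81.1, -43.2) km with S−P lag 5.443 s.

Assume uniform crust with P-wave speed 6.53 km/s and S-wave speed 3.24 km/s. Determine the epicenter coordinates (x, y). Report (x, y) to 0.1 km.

Distance from S−P lag: d = Δt · v_P v_S / (v_P − v_S) = Δt · (6.53·3.24)/(6.53−3.24) ≈ 6.4308·Δt.
So d_K = 69.94, d_L = 53.98, d_M = 35.00 km.
Circle about each station: (x − 115.9)² + (y + 38.4)² = 69.94²; (x − 7.1)² + (y + 17.2)² = 53.98²; (x − 81.1)² + (y + 43.2)² = 35.00².
Subtracting the K equation from the L and M equations removes the quadratic terms:
-217.6 x + 42.4 y = -12583.36
-69.6 x − 9.6 y = -2797.32
Solving the 2×2 system: x ≈ 47.5, y ≈ -53.0 km.
Check against K (with the unrounded x, y): √((x − 115.9)²+(y + 38.4)²) = 69.94 ≈ 69.94 km. ✓

47.5 km east, -53.0 km north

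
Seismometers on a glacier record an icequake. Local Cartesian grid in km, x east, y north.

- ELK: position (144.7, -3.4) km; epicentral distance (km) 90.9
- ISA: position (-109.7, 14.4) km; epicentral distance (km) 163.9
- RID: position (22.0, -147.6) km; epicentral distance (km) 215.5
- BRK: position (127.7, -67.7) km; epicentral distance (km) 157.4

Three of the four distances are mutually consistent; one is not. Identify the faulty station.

Solve using three stations at a time. Using ISA, RID, BRK (subtract circle equations pairwise → linear system) gives (x, y) ≈ (45.6, 66.6).
Distances from that point to each station vs reported:
  ELK: calculated 121.3 vs reported 90.9 → residual 30.4 km
  ISA: calculated 163.9 vs reported 163.9 → residual 0.0 km
  RID: calculated 215.5 vs reported 215.5 → residual 0.0 km
  BRK: calculated 157.4 vs reported 157.4 → residual 0.0 km
ISA, RID, BRK are mutually consistent (residuals ≈ 0); ELK is off by 30.4 km.

ELK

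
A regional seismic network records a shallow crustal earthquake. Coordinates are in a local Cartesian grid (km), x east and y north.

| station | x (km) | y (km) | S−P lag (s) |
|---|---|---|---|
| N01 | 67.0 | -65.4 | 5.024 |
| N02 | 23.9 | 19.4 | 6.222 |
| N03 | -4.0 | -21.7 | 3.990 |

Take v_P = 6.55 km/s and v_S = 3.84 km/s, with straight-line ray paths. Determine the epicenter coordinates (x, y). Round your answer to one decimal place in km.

x ≈ 29.2 km, y ≈ -38.1 km

Distance from S−P lag: d = Δt · v_P v_S / (v_P − v_S) = Δt · (6.55·3.84)/(6.55−3.84) ≈ 9.2812·Δt.
So d_N01 = 46.63, d_N02 = 57.75, d_N03 = 37.03 km.
Circle about each station: (x − 67.0)² + (y + 65.4)² = 46.63²; (x − 23.9)² + (y − 19.4)² = 57.75²; (x + 4.0)² + (y + 21.7)² = 37.03².
Subtracting the N01 equation from the N02 and N03 equations removes the quadratic terms:
-86.2 x + 169.6 y = -8979.30
-142.0 x + 87.4 y = -7476.13
Solving the 2×2 system: x ≈ 29.2, y ≈ -38.1 km.
Check against N01 (with the unrounded x, y): √((x − 67.0)²+(y + 65.4)²) = 46.63 ≈ 46.63 km. ✓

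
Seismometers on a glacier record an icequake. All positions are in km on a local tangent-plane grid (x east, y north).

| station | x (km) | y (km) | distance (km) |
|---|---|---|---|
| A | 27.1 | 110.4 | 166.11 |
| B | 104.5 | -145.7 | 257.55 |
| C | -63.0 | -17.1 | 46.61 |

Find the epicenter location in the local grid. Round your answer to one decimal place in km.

(-102.9, 7.0)

Circle about each station: (x − 27.1)² + (y − 110.4)² = 166.11²; (x − 104.5)² + (y + 145.7)² = 257.55²; (x + 63.0)² + (y + 17.1)² = 46.61².
Subtracting the A equation from the B and C equations removes the quadratic terms:
154.8 x − 512.2 y = -19513.30
-180.2 x − 255.0 y = 16758.88
Solving the 2×2 system: x ≈ -102.9, y ≈ 7.0 km.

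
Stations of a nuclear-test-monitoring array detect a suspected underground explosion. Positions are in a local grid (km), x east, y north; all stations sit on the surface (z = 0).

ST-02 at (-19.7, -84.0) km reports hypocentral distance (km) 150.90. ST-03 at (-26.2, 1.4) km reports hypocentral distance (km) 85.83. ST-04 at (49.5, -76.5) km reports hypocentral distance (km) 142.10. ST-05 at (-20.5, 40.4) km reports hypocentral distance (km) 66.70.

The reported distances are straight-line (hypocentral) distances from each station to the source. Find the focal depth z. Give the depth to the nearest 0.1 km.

Each station gives a sphere (x−x_i)² + (y−y_i)² + z² = d_i² (stations at z=0).
Subtracting the ST-02 sphere from ST-03 and ST-04: z² cancels, leaving linear equations in x and y:
-13.0 x + 170.8 y = 8648.33
138.4 x + 15.0 y = 3436.81
Solving: x ≈ 19.186, y ≈ 52.095 km (keep extra digits for the depth step; rounded: 19.2, 52.1).
Then from the ST-02 sphere: z² = 150.90² − (x + 19.7)² − (y + 84.0)² with x = 19.186, y = 52.095, so z ≈ 52.315 ≈ 52.3 km.

52.3 km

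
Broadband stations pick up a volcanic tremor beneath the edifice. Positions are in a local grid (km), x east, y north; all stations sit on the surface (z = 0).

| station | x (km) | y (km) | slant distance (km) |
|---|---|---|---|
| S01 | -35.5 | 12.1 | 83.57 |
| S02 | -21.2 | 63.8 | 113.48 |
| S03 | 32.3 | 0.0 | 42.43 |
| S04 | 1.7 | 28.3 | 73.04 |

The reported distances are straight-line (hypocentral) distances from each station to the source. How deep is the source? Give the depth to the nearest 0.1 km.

depth ≈ 23.8 km

Each station gives a sphere (x−x_i)² + (y−y_i)² + z² = d_i² (stations at z=0).
Subtracting the S01 sphere from S02 and S03: z² cancels, leaving linear equations in x and y:
28.6 x + 103.4 y = -2780.55
135.6 x − 24.2 y = 4820.27
Solving: x ≈ 29.302, y ≈ -34.996 km (keep extra digits for the depth step; rounded: 29.3, -35.0).
Then from the S01 sphere: z² = 83.57² − (x + 35.5)² − (y − 12.1)² with x = 29.302, y = -34.996, so z ≈ 23.804 ≈ 23.8 km.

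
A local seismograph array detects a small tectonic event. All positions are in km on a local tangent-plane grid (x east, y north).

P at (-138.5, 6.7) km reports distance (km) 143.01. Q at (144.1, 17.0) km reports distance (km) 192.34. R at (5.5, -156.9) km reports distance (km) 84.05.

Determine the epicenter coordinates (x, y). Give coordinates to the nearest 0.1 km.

x ≈ -23.2 km, y ≈ -77.9 km

Circle about each station: (x + 138.5)² + (y − 6.7)² = 143.01²; (x − 144.1)² + (y − 17.0)² = 192.34²; (x − 5.5)² + (y + 156.9)² = 84.05².
Subtracting the P equation from the Q and R equations removes the quadratic terms:
565.2 x + 20.6 y = -14716.15
288.0 x − 327.2 y = 18808.18
Solving the 2×2 system: x ≈ -23.2, y ≈ -77.9 km.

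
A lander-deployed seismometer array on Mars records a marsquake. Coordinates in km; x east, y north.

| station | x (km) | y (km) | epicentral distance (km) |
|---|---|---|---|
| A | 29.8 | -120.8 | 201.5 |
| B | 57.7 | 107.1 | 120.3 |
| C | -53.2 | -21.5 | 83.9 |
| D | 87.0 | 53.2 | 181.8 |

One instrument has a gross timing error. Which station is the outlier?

Solve using three stations at a time. Using A, B, C (subtract circle equations pairwise → linear system) gives (x, y) ≈ (-54.0, 62.5).
Distances from that point to each station vs reported:
  A: calculated 201.5 vs reported 201.5 → residual 0.0 km
  B: calculated 120.3 vs reported 120.3 → residual 0.0 km
  C: calculated 84.0 vs reported 83.9 → residual 0.1 km
  D: calculated 141.4 vs reported 181.8 → residual 40.4 km
A, B, C are mutually consistent (residuals ≈ 0); D is off by 40.4 km.

D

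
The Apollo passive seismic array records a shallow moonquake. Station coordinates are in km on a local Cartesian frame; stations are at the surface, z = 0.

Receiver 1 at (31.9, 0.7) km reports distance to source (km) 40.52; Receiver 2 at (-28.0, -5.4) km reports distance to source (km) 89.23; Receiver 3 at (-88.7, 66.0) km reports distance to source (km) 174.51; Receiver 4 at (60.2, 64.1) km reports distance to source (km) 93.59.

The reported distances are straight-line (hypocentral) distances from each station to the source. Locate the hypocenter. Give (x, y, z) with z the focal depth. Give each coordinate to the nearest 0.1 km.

(57.4, -28.8, 11.0)

Each station gives a sphere (x−x_i)² + (y−y_i)² + z² = d_i² (stations at z=0).
Subtracting the Receiver 1 sphere from Receiver 2 and Receiver 3: z² cancels, leaving linear equations in x and y:
-119.8 x − 12.2 y = -6525.06
-241.2 x + 130.6 y = -17606.28
Solving: x ≈ 57.399, y ≈ -28.802 km (keep extra digits for the depth step; rounded: 57.4, -28.8).
Then from the Receiver 1 sphere: z² = 40.52² − (x − 31.9)² − (y − 0.7)² with x = 57.399, y = -28.802, so z ≈ 11.014 ≈ 11.0 km.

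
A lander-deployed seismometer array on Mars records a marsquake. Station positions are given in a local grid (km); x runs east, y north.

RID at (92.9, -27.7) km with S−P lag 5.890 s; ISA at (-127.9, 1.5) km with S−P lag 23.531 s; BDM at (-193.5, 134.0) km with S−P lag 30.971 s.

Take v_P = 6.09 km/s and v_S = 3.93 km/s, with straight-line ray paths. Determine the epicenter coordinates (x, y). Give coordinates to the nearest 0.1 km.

Distance from S−P lag: d = Δt · v_P v_S / (v_P − v_S) = Δt · (6.09·3.93)/(6.09−3.93) ≈ 11.0804·Δt.
So d_RID = 65.26, d_ISA = 260.73, d_BDM = 343.17 km.
Circle about each station: (x − 92.9)² + (y + 27.7)² = 65.26²; (x + 127.9)² + (y − 1.5)² = 260.73²; (x + 193.5)² + (y − 134.0)² = 343.17².
Subtracting pairs of circle equations eliminates x²+y² and gives linear equations (the radical axes):
-441.6 x + 58.4 y = -56758.31
-572.8 x + 323.4 y = -67506.23
Solving the 2×2 system: x ≈ 131.8, y ≈ 24.7 km.

x ≈ 131.8 km, y ≈ 24.7 km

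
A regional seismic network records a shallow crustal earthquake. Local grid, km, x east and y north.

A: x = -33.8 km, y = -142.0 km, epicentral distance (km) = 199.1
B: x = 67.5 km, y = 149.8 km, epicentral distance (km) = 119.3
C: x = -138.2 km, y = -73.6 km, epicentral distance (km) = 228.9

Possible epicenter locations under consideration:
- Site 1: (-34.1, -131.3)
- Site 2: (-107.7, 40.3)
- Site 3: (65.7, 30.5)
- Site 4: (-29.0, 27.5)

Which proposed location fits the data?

Site 3

For each candidate, compare |candidate − station| to the reported distance:
Site 1: residuals A 188.4, B 179.6, C 109.9 → max 188.4 km
Site 2: residuals A 2.4, B 87.3, C 111.0 → max 111.0 km
Site 3: residuals A 0.0, B 0.0, C 0.0 → max 0.0 km
Site 4: residuals A 29.5, B 36.5, C 80.1 → max 80.1 km
Only Site 3 has all residuals ≈ 0.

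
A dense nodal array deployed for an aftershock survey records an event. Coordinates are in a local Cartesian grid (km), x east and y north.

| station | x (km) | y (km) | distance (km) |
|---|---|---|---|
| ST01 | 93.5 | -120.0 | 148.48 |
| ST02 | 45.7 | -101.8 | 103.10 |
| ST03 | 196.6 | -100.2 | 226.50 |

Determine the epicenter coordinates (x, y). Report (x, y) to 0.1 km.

Circle about each station: (x − 93.5)² + (y + 120.0)² = 148.48²; (x − 45.7)² + (y + 101.8)² = 103.10²; (x − 196.6)² + (y + 100.2)² = 226.50².
Subtracting pairs of circle equations eliminates x²+y² and gives linear equations (the radical axes):
-95.6 x + 36.4 y = 726.18
206.2 x + 39.6 y = -3706.59
Solving the 2×2 system: x ≈ -14.5, y ≈ -18.1 km.

(-14.5, -18.1)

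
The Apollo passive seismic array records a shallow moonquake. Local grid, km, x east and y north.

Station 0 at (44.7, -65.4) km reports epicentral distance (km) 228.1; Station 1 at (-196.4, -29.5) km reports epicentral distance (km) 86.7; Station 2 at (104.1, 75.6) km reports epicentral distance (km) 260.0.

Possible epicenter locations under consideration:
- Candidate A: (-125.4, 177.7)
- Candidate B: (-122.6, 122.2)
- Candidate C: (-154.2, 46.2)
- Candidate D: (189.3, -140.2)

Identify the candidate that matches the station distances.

Candidate C

For each candidate, compare |candidate − station| to the reported distance:
Candidate A: residuals Station 0 68.6, Station 1 132.3, Station 2 8.8 → max 132.3 km
Candidate B: residuals Station 0 23.3, Station 1 82.0, Station 2 28.6 → max 82.0 km
Candidate C: residuals Station 0 0.0, Station 1 0.0, Station 2 0.0 → max 0.0 km
Candidate D: residuals Station 0 65.3, Station 1 314.6, Station 2 28.0 → max 314.6 km
Only Candidate C has all residuals ≈ 0.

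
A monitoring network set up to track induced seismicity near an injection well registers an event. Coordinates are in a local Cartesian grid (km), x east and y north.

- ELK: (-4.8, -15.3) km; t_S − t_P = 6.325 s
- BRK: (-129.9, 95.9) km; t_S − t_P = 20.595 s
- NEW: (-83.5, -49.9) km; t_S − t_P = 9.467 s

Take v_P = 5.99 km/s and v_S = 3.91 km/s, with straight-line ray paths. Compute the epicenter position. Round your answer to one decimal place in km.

Distance from S−P lag: d = Δt · v_P v_S / (v_P − v_S) = Δt · (5.99·3.91)/(5.99−3.91) ≈ 11.2600·Δt.
So d_ELK = 71.22, d_BRK = 231.90, d_NEW = 106.60 km.
Circle about each station: (x + 4.8)² + (y + 15.3)² = 71.22²; (x + 129.9)² + (y − 95.9)² = 231.90²; (x + 83.5)² + (y + 49.9)² = 106.60².
Subtracting the ELK equation from the BRK and NEW equations removes the quadratic terms:
-250.2 x + 222.4 y = -22891.63
-157.4 x − 69.2 y = 2913.86
Solving the 2×2 system: x ≈ 17.9, y ≈ -82.8 km.
Check against ELK (with the unrounded x, y): √((x + 4.8)²+(y + 15.3)²) = 71.21 ≈ 71.22 km. ✓

x ≈ 17.9 km, y ≈ -82.8 km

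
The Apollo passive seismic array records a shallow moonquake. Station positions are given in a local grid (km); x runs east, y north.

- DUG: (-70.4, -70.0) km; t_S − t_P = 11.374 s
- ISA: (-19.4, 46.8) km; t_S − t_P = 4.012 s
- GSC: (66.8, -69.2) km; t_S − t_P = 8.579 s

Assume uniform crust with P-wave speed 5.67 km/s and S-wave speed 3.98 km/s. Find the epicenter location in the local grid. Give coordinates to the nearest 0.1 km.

33.8 km east, 40.5 km north

Distance from S−P lag: d = Δt · v_P v_S / (v_P − v_S) = Δt · (5.67·3.98)/(5.67−3.98) ≈ 13.3530·Δt.
So d_DUG = 151.88, d_ISA = 53.57, d_GSC = 114.56 km.
Circle about each station: (x + 70.4)² + (y + 70.0)² = 151.88²; (x + 19.4)² + (y − 46.8)² = 53.57²; (x − 66.8)² + (y + 69.2)² = 114.56².
Subtracting the DUG equation from the ISA and GSC equations removes the quadratic terms:
102.0 x + 233.6 y = 12908.23
274.4 x + 1.6 y = 9338.26
Solving the 2×2 system: x ≈ 33.8, y ≈ 40.5 km.
Check against DUG (with the unrounded x, y): √((x + 70.4)²+(y + 70.0)²) = 151.88 ≈ 151.88 km. ✓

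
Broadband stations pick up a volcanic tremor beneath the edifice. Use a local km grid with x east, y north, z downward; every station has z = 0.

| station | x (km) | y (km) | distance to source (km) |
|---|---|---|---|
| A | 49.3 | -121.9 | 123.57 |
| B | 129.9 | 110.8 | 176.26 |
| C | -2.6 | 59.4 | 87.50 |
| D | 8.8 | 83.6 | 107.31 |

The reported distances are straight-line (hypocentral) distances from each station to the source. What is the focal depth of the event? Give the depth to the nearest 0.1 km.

46.3 km

Each station gives a sphere (x−x_i)² + (y−y_i)² + z² = d_i² (stations at z=0).
Subtracting the A sphere from B and C: z² cancels, leaving linear equations in x and y:
161.2 x + 465.4 y = -3937.49
-103.8 x + 362.6 y = -6141.69
Solving: x ≈ 13.400, y ≈ -13.102 km (keep extra digits for the depth step; rounded: 13.4, -13.1).
Then from the A sphere: z² = 123.57² − (x − 49.3)² − (y + 121.9)² with x = 13.400, y = -13.102, so z ≈ 46.300 ≈ 46.3 km.
Check against D (with the unrounded solution): distance 107.31 ≈ 107.31 km. ✓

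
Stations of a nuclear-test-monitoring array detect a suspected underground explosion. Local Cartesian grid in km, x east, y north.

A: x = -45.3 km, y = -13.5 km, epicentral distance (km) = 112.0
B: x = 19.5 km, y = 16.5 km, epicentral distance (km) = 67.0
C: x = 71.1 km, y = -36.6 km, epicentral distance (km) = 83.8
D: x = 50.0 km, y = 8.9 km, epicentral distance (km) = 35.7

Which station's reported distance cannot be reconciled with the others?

Solve using three stations at a time. Using A, C, D (subtract circle equations pairwise → linear system) gives (x, y) ≈ (50.4, 44.6).
Distances from that point to each station vs reported:
  A: calculated 112.0 vs reported 112.0 → residual 0.0 km
  B: calculated 41.8 vs reported 67.0 → residual 25.2 km
  C: calculated 83.8 vs reported 83.8 → residual 0.0 km
  D: calculated 35.7 vs reported 35.7 → residual 0.0 km
A, C, D are mutually consistent (residuals ≈ 0); B is off by 25.2 km.

B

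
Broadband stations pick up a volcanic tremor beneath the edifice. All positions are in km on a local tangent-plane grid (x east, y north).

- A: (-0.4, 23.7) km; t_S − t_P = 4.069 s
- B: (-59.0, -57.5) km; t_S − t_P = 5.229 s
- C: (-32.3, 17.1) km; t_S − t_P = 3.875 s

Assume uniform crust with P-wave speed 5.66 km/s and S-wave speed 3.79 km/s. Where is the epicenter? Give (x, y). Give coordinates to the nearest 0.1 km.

(-10.8, -21.8)

Distance from S−P lag: d = Δt · v_P v_S / (v_P − v_S) = Δt · (5.66·3.79)/(5.66−3.79) ≈ 11.4713·Δt.
So d_A = 46.68, d_B = 59.98, d_C = 44.45 km.
Circle about each station: (x + 0.4)² + (y − 23.7)² = 46.68²; (x + 59.0)² + (y + 57.5)² = 59.98²; (x + 32.3)² + (y − 17.1)² = 44.45².
Subtracting pairs of circle equations eliminates x²+y² and gives linear equations (the radical axes):
-117.2 x − 162.4 y = 4806.82
-63.8 x − 13.2 y = 977.07
Solving the 2×2 system: x ≈ -10.8, y ≈ -21.8 km.
Check against A (with the unrounded x, y): √((x + 0.4)²+(y − 23.7)²) = 46.68 ≈ 46.68 km. ✓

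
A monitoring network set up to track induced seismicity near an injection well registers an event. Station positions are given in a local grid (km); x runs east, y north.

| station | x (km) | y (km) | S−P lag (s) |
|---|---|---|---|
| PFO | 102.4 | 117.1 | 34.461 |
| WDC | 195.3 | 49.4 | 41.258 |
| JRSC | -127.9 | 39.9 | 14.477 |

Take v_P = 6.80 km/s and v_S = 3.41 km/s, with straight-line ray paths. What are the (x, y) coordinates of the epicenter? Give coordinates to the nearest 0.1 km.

Distance from S−P lag: d = Δt · v_P v_S / (v_P − v_S) = Δt · (6.80·3.41)/(6.80−3.41) ≈ 6.8401·Δt.
So d_PFO = 235.72, d_WDC = 282.21, d_JRSC = 99.02 km.
Circle about each station: (x − 102.4)² + (y − 117.1)² = 235.72²; (x − 195.3)² + (y − 49.4)² = 282.21²; (x + 127.9)² + (y − 39.9)² = 99.02².
Subtracting the PFO equation from the WDC and JRSC equations removes the quadratic terms:
185.8 x − 135.4 y = -7694.29
-460.6 x − 154.4 y = 39511.21
Solving the 2×2 system: x ≈ -71.8, y ≈ -41.7 km.

(-71.8, -41.7)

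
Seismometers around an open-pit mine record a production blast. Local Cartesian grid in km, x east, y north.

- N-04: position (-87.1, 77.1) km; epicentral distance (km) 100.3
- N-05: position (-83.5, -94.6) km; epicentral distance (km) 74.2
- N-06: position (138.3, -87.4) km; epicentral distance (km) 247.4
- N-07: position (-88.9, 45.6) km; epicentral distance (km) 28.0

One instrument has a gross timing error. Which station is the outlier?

N-07

Solve using three stations at a time. Using N-04, N-05, N-06 (subtract circle equations pairwise → linear system) gives (x, y) ≈ (-100.4, -22.3).
Distances from that point to each station vs reported:
  N-04: calculated 100.3 vs reported 100.3 → residual 0.0 km
  N-05: calculated 74.2 vs reported 74.2 → residual 0.0 km
  N-06: calculated 247.4 vs reported 247.4 → residual 0.0 km
  N-07: calculated 68.9 vs reported 28.0 → residual 40.9 km
N-04, N-05, N-06 are mutually consistent (residuals ≈ 0); N-07 is off by 40.9 km.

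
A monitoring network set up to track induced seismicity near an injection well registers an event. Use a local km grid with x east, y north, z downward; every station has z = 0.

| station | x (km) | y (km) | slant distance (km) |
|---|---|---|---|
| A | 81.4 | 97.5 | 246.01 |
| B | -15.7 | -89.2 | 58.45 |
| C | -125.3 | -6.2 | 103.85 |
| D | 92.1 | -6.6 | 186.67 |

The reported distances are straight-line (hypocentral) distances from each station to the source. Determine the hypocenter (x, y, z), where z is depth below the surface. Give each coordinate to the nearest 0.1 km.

x ≈ -72.1 km, y ≈ -94.2 km, depth ≈ 14.5 km

Each station gives a sphere (x−x_i)² + (y−y_i)² + z² = d_i² (stations at z=0).
Subtracting the A sphere from B and C: z² cancels, leaving linear equations in x and y:
-194.2 x − 373.4 y = 49175.44
-413.4 x − 207.4 y = 49342.42
Solving: x ≈ -72.099, y ≈ -94.199 km (keep extra digits for the depth step; rounded: -72.1, -94.2).
Then from the A sphere: z² = 246.01² − (x − 81.4)² − (y − 97.5)² with x = -72.099, y = -94.199, so z ≈ 14.508 ≈ 14.5 km.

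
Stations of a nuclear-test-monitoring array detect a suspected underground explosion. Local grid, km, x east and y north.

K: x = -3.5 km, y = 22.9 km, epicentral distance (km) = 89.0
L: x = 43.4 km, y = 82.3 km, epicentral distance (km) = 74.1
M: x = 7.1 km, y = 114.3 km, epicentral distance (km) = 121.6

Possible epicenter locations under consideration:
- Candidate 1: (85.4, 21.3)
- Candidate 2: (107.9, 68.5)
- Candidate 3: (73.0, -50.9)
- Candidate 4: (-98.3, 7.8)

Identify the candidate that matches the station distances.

Candidate 1

For each candidate, compare |candidate − station| to the reported distance:
Candidate 1: residuals K 0.1, L 0.0, M 0.0 → max 0.1 km
Candidate 2: residuals K 31.4, L 8.1, M 10.9 → max 31.4 km
Candidate 3: residuals K 17.3, L 62.3, M 56.3 → max 62.3 km
Candidate 4: residuals K 7.0, L 86.0, M 28.2 → max 86.0 km
Only Candidate 1 has all residuals ≈ 0.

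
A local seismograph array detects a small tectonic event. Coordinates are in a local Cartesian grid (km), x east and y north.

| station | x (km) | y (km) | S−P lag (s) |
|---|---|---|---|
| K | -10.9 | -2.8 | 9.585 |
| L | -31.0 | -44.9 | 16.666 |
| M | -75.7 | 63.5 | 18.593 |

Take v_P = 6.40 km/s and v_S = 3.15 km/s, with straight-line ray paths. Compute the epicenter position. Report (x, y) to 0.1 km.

Distance from S−P lag: d = Δt · v_P v_S / (v_P − v_S) = Δt · (6.40·3.15)/(6.40−3.15) ≈ 6.2031·Δt.
So d_K = 59.46, d_L = 103.38, d_M = 115.33 km.
Circle about each station: (x + 10.9)² + (y + 2.8)² = 59.46²; (x + 31.0)² + (y + 44.9)² = 103.38²; (x + 75.7)² + (y − 63.5)² = 115.33².
Subtracting the K equation from the L and M equations removes the quadratic terms:
-40.2 x − 84.2 y = -4301.57
-129.6 x + 132.6 y = -129.43
Solving the 2×2 system: x ≈ 35.8, y ≈ 34.0 km.
Check against K (with the unrounded x, y): √((x + 10.9)²+(y + 2.8)²) = 59.45 ≈ 59.46 km. ✓

x ≈ 35.8 km, y ≈ 34.0 km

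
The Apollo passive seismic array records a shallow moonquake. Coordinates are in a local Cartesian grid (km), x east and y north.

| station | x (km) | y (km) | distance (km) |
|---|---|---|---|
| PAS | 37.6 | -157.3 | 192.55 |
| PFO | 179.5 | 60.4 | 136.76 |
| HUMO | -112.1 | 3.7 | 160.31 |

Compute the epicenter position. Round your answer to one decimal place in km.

45.1 km east, 35.1 km north

Circle about each station: (x − 37.6)² + (y + 157.3)² = 192.55²; (x − 179.5)² + (y − 60.4)² = 136.76²; (x + 112.1)² + (y − 3.7)² = 160.31².
Subtracting the PAS equation from the PFO and HUMO equations removes the quadratic terms:
283.8 x + 435.4 y = 28083.56
-299.4 x + 322.0 y = -2200.74
Solving the 2×2 system: x ≈ 45.1, y ≈ 35.1 km.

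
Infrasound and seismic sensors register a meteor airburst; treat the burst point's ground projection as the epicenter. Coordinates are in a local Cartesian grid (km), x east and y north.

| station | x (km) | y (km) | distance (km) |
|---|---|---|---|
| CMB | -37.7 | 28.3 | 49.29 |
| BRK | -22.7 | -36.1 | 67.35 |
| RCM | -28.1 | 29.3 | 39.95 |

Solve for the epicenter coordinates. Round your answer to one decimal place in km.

Circle about each station: (x + 37.7)² + (y − 28.3)² = 49.29²; (x + 22.7)² + (y + 36.1)² = 67.35²; (x + 28.1)² + (y − 29.3)² = 39.95².
Subtracting the CMB equation from the BRK and RCM equations removes the quadratic terms:
30.0 x − 128.8 y = -2510.20
19.2 x + 2.0 y = 259.42
Solving the 2×2 system: x ≈ 11.2, y ≈ 22.1 km.

(11.2, 22.1)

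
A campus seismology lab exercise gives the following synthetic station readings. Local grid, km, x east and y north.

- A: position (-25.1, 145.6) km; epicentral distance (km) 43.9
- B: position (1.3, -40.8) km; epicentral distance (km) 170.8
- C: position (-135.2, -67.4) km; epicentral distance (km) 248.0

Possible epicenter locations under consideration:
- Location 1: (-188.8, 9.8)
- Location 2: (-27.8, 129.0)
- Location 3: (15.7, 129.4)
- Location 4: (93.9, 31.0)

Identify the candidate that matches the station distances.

Location 3

For each candidate, compare |candidate − station| to the reported distance:
Location 1: residuals A 168.8, B 25.9, C 154.0 → max 168.8 km
Location 2: residuals A 27.1, B 1.5, C 24.2 → max 27.1 km
Location 3: residuals A 0.0, B 0.0, C 0.0 → max 0.0 km
Location 4: residuals A 121.3, B 53.6, C 1.3 → max 121.3 km
Only Location 3 has all residuals ≈ 0.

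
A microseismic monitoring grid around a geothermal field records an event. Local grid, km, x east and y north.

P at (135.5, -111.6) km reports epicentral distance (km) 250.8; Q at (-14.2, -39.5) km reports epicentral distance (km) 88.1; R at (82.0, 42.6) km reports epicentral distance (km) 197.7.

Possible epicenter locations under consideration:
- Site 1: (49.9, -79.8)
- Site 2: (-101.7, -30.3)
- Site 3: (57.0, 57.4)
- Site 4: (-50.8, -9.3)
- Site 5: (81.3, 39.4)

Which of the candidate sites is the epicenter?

For each candidate, compare |candidate − station| to the reported distance:
Site 1: residuals P 159.5, Q 12.4, R 71.2 → max 159.5 km
Site 2: residuals P 0.1, Q 0.1, R 0.1 → max 0.1 km
Site 3: residuals P 64.5, Q 32.1, R 168.6 → max 168.6 km
Site 4: residuals P 38.3, Q 40.6, R 55.1 → max 55.1 km
Site 5: residuals P 90.4, Q 35.8, R 194.4 → max 194.4 km
Only Site 2 has all residuals ≈ 0.

Site 2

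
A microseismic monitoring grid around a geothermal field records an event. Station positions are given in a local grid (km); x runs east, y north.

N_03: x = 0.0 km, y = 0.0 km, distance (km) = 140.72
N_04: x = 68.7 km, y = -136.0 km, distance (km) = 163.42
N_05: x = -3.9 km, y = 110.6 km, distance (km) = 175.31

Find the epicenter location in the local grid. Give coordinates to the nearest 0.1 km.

Circle about each station: x² + y² = 140.72²; (x − 68.7)² + (y + 136.0)² = 163.42²; (x + 3.9)² + (y − 110.6)² = 175.31².
Subtracting the N_03 equation from the N_04 and N_05 equations removes the quadratic terms:
137.4 x − 272.0 y = 16311.71
-7.8 x + 221.2 y = 1316.09
Solving the 2×2 system: x ≈ 140.3, y ≈ 10.9 km.

(140.3, 10.9)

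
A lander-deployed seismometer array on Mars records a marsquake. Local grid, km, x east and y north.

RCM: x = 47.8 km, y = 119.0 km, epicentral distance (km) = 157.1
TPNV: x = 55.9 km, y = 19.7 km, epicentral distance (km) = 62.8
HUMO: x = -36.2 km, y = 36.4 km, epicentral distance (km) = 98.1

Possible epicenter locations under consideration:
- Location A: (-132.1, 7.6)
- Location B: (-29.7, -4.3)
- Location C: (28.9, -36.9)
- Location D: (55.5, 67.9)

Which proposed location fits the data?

Location C

For each candidate, compare |candidate − station| to the reported distance:
Location A: residuals RCM 54.5, TPNV 125.6, HUMO 2.0 → max 125.6 km
Location B: residuals RCM 11.5, TPNV 26.1, HUMO 56.9 → max 56.9 km
Location C: residuals RCM 0.1, TPNV 0.1, HUMO 0.1 → max 0.1 km
Location D: residuals RCM 105.4, TPNV 14.6, HUMO 1.1 → max 105.4 km
Only Location C has all residuals ≈ 0.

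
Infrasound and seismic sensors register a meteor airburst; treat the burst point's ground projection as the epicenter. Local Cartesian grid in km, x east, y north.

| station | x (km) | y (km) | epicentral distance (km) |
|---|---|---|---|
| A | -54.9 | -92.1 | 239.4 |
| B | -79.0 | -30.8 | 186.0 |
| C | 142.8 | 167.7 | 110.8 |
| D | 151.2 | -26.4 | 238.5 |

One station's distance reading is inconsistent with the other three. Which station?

C

Solve using three stations at a time. Using A, B, D (subtract circle equations pairwise → linear system) gives (x, y) ≈ (-15.6, 144.0).
Distances from that point to each station vs reported:
  A: calculated 239.4 vs reported 239.4 → residual 0.0 km
  B: calculated 186.0 vs reported 186.0 → residual 0.0 km
  C: calculated 160.2 vs reported 110.8 → residual 49.4 km
  D: calculated 238.5 vs reported 238.5 → residual 0.0 km
A, B, D are mutually consistent (residuals ≈ 0); C is off by 49.4 km.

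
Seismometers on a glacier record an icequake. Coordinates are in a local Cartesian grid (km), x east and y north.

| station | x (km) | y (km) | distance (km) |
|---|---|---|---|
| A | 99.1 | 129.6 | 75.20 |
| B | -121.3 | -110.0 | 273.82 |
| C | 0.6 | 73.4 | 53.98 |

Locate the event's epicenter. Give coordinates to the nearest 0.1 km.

x ≈ 24.3 km, y ≈ 121.9 km

Circle about each station: (x − 99.1)² + (y − 129.6)² = 75.20²; (x + 121.3)² + (y + 110.0)² = 273.82²; (x − 0.6)² + (y − 73.4)² = 53.98².
Subtracting pairs of circle equations eliminates x²+y² and gives linear equations (the radical axes):
-440.8 x − 479.2 y = -69125.63
-197.0 x − 112.4 y = -18487.85
Solving the 2×2 system: x ≈ 24.3, y ≈ 121.9 km.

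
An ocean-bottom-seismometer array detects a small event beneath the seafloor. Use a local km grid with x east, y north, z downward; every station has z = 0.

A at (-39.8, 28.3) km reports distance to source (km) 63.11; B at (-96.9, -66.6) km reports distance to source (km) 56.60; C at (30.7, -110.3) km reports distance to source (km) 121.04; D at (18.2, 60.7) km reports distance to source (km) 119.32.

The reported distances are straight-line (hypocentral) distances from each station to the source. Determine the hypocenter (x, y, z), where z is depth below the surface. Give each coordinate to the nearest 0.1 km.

Each station gives a sphere (x−x_i)² + (y−y_i)² + z² = d_i² (stations at z=0).
Subtracting the A sphere from B and C: z² cancels, leaving linear equations in x and y:
-114.2 x − 189.8 y = 12219.55
141.0 x − 277.2 y = 55.84
Solving: x ≈ -57.802, y ≈ -29.603 km (keep extra digits for the depth step; rounded: -57.8, -29.6).
Then from the A sphere: z² = 63.11² − (x + 39.8)² − (y − 28.3)² with x = -57.802, y = -29.603, so z ≈ 17.494 ≈ 17.5 km.

x ≈ -57.8 km, y ≈ -29.6 km, depth ≈ 17.5 km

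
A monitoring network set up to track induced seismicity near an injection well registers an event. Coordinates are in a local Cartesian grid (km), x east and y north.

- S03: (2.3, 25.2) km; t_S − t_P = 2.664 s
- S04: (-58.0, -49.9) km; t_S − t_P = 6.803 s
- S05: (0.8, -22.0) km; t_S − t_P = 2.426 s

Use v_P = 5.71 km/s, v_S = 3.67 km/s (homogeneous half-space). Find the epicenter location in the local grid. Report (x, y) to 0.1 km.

(-9.7, 0.6)

Distance from S−P lag: d = Δt · v_P v_S / (v_P − v_S) = Δt · (5.71·3.67)/(5.71−3.67) ≈ 10.2724·Δt.
So d_S03 = 27.37, d_S04 = 69.88, d_S05 = 24.92 km.
Circle about each station: (x − 2.3)² + (y − 25.2)² = 27.37²; (x + 58.0)² + (y + 49.9)² = 69.88²; (x − 0.8)² + (y + 22.0)² = 24.92².
Subtracting pairs of circle equations eliminates x²+y² and gives linear equations (the radical axes):
-120.6 x − 150.2 y = 1079.58
-3.0 x − 94.4 y = -27.58
Solving the 2×2 system: x ≈ -9.7, y ≈ 0.6 km.
Check against S03 (with the unrounded x, y): √((x − 2.3)²+(y − 25.2)²) = 27.37 ≈ 27.37 km. ✓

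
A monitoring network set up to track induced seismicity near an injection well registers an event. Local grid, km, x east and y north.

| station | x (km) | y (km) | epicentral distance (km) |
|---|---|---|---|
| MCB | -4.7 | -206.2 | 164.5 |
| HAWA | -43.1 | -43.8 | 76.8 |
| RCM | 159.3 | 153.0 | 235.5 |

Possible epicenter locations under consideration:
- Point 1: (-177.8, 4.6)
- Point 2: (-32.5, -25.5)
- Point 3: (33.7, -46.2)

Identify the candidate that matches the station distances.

For each candidate, compare |candidate − station| to the reported distance:
Point 1: residuals MCB 108.3, HAWA 66.3, RCM 132.8 → max 132.8 km
Point 2: residuals MCB 18.3, HAWA 55.7, RCM 26.5 → max 55.7 km
Point 3: residuals MCB 0.0, HAWA 0.0, RCM 0.0 → max 0.0 km
Only Point 3 has all residuals ≈ 0.

Point 3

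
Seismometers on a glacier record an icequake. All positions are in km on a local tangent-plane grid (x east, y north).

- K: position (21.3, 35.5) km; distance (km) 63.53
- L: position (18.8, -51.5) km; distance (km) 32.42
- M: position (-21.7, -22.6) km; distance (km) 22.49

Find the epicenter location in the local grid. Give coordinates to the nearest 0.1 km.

(0.7, -24.6)

Circle about each station: (x − 21.3)² + (y − 35.5)² = 63.53²; (x − 18.8)² + (y + 51.5)² = 32.42²; (x + 21.7)² + (y + 22.6)² = 22.49².
Subtracting pairs of circle equations eliminates x²+y² and gives linear equations (the radical axes):
-5.0 x − 174.0 y = 4276.75
-86.0 x − 116.2 y = 2797.97
Solving the 2×2 system: x ≈ 0.7, y ≈ -24.6 km.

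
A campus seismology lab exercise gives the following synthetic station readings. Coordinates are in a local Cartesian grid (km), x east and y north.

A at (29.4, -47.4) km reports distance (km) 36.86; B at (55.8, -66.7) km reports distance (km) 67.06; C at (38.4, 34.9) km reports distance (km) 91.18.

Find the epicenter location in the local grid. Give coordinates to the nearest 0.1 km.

x ≈ -7.3 km, y ≈ -44.0 km

Circle about each station: (x − 29.4)² + (y + 47.4)² = 36.86²; (x − 55.8)² + (y + 66.7)² = 67.06²; (x − 38.4)² + (y − 34.9)² = 91.18².
Subtracting the A equation from the B and C equations removes the quadratic terms:
52.8 x − 38.6 y = 1313.03
18.0 x + 164.6 y = -7373.68
Solving the 2×2 system: x ≈ -7.3, y ≈ -44.0 km.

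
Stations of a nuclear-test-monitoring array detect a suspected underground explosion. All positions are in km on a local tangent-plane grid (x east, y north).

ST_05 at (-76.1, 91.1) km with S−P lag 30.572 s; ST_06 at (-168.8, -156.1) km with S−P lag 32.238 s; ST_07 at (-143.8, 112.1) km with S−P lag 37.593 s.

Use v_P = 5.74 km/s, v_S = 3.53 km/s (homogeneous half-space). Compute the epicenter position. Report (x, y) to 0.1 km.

Distance from S−P lag: d = Δt · v_P v_S / (v_P − v_S) = Δt · (5.74·3.53)/(5.74−3.53) ≈ 9.1684·Δt.
So d_ST_05 = 280.30, d_ST_06 = 295.57, d_ST_07 = 344.67 km.
Circle about each station: (x + 76.1)² + (y − 91.1)² = 280.30²; (x + 168.8)² + (y + 156.1)² = 295.57²; (x + 143.8)² + (y − 112.1)² = 344.67².
Subtracting pairs of circle equations eliminates x²+y² and gives linear equations (the radical axes):
-185.4 x − 494.4 y = 29976.70
-135.4 x + 42.0 y = -21074.89
Solving the 2×2 system: x ≈ 122.6, y ≈ -106.6 km.
Check against ST_05 (with the unrounded x, y): √((x + 76.1)²+(y − 91.1)²) = 280.29 ≈ 280.30 km. ✓

122.6 km east, -106.6 km north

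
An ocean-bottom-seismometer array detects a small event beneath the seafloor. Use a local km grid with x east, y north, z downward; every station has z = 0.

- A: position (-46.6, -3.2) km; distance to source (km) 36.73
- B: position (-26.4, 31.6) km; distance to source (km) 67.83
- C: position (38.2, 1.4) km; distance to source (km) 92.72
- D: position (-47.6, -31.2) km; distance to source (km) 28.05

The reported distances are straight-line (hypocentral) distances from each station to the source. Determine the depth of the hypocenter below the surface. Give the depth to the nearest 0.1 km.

z ≈ 27.7 km

Each station gives a sphere (x−x_i)² + (y−y_i)² + z² = d_i² (stations at z=0).
Subtracting the A sphere from B and C: z² cancels, leaving linear equations in x and y:
40.4 x + 69.6 y = -3738.10
169.6 x + 9.2 y = -7968.51
Solving: x ≈ -45.503, y ≈ -27.295 km (keep extra digits for the depth step; rounded: -45.5, -27.3).
Then from the A sphere: z² = 36.73² − (x + 46.6)² − (y + 3.2)² with x = -45.503, y = -27.295, so z ≈ 27.701 ≈ 27.7 km.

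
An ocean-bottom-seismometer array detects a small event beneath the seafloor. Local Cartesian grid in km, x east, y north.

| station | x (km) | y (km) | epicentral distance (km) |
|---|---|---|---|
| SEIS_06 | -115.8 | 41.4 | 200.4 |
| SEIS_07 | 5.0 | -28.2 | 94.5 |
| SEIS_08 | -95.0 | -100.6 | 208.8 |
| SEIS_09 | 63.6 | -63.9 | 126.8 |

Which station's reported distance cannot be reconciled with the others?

SEIS_06

Solve using three stations at a time. Using SEIS_07, SEIS_08, SEIS_09 (subtract circle equations pairwise → linear system) gives (x, y) ≈ (38.1, 60.3).
Distances from that point to each station vs reported:
  SEIS_06: calculated 155.0 vs reported 200.4 → residual 45.4 km
  SEIS_07: calculated 94.4 vs reported 94.5 → residual 0.1 km
  SEIS_08: calculated 208.8 vs reported 208.8 → residual 0.0 km
  SEIS_09: calculated 126.8 vs reported 126.8 → residual 0.0 km
SEIS_07, SEIS_08, SEIS_09 are mutually consistent (residuals ≈ 0); SEIS_06 is off by 45.4 km.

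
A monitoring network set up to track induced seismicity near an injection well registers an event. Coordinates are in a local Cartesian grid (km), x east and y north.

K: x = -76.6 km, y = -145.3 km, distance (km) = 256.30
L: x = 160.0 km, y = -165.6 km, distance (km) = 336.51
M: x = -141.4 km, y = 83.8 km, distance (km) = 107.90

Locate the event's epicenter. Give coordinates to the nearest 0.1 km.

Circle about each station: (x + 76.6)² + (y + 145.3)² = 256.30²; (x − 160.0)² + (y + 165.6)² = 336.51²; (x + 141.4)² + (y − 83.8)² = 107.90².
Subtracting pairs of circle equations eliminates x²+y² and gives linear equations (the radical axes):
473.2 x − 40.6 y = -21505.58
-129.6 x + 458.2 y = 54084.03
Solving the 2×2 system: x ≈ -36.2, y ≈ 107.8 km.

x ≈ -36.2 km, y ≈ 107.8 km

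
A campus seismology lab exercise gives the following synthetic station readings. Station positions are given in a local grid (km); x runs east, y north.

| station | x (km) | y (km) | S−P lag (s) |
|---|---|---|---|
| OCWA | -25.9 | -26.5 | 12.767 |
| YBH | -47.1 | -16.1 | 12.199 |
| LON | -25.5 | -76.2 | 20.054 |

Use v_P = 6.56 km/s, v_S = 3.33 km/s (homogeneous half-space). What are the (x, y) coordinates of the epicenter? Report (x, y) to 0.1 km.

Distance from S−P lag: d = Δt · v_P v_S / (v_P − v_S) = Δt · (6.56·3.33)/(6.56−3.33) ≈ 6.7631·Δt.
So d_OCWA = 86.34, d_YBH = 82.50, d_LON = 135.63 km.
Circle about each station: (x + 25.9)² + (y + 26.5)² = 86.34²; (x + 47.1)² + (y + 16.1)² = 82.50²; (x + 25.5)² + (y + 76.2)² = 135.63².
Subtracting pairs of circle equations eliminates x²+y² and gives linear equations (the radical axes):
-42.4 x + 20.8 y = 1752.91
0.8 x − 99.4 y = -5857.27
Solving the 2×2 system: x ≈ -12.5, y ≈ 58.8 km.
Check against OCWA (with the unrounded x, y): √((x + 25.9)²+(y + 26.5)²) = 86.37 ≈ 86.34 km. ✓

x ≈ -12.5 km, y ≈ 58.8 km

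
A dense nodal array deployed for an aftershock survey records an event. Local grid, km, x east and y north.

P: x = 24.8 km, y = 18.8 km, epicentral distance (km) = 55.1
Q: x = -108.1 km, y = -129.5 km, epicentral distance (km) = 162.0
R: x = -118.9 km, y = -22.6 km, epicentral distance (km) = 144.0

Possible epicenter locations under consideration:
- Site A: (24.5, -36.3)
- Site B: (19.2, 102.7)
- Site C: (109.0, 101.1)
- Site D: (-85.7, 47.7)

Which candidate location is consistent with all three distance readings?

For each candidate, compare |candidate − station| to the reported distance:
Site A: residuals P 0.0, Q 0.1, R 0.1 → max 0.1 km
Site B: residuals P 29.0, Q 102.8, R 42.5 → max 102.8 km
Site C: residuals P 62.6, Q 154.7, R 115.3 → max 154.7 km
Site D: residuals P 59.1, Q 16.6, R 66.3 → max 66.3 km
Only Site A has all residuals ≈ 0.

Site A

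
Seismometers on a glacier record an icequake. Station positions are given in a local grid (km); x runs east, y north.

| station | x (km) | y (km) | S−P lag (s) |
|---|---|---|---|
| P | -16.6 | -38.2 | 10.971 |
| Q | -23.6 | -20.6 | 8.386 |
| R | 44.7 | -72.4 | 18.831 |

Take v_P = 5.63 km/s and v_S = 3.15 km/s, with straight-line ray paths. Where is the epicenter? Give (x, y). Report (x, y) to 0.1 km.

x ≈ -31.1 km, y ≈ 38.9 km

Distance from S−P lag: d = Δt · v_P v_S / (v_P − v_S) = Δt · (5.63·3.15)/(5.63−3.15) ≈ 7.1510·Δt.
So d_P = 78.45, d_Q = 59.97, d_R = 134.66 km.
Circle about each station: (x + 16.6)² + (y + 38.2)² = 78.45²; (x + 23.6)² + (y + 20.6)² = 59.97²; (x − 44.7)² + (y + 72.4)² = 134.66².
Subtracting the P equation from the Q and R equations removes the quadratic terms:
-14.0 x + 35.2 y = 1804.52
122.6 x − 68.4 y = -6473.86
Solving the 2×2 system: x ≈ -31.1, y ≈ 38.9 km.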